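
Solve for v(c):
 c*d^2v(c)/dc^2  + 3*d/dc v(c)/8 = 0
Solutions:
 v(c) = C1 + C2*c^(5/8)


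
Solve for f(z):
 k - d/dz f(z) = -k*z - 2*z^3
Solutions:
 f(z) = C1 + k*z^2/2 + k*z + z^4/2


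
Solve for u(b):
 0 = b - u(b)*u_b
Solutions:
 u(b) = -sqrt(C1 + b^2)
 u(b) = sqrt(C1 + b^2)


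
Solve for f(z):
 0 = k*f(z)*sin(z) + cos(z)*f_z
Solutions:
 f(z) = C1*exp(k*log(cos(z)))


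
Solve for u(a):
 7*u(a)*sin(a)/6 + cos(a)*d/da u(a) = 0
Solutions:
 u(a) = C1*cos(a)^(7/6)


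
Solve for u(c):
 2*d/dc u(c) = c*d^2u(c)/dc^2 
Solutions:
 u(c) = C1 + C2*c^3


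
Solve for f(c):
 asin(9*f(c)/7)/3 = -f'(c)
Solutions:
 Integral(1/asin(9*_y/7), (_y, f(c))) = C1 - c/3


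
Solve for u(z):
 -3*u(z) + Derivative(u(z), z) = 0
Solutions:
 u(z) = C1*exp(3*z)


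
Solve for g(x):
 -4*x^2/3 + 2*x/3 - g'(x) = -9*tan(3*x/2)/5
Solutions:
 g(x) = C1 - 4*x^3/9 + x^2/3 - 6*log(cos(3*x/2))/5


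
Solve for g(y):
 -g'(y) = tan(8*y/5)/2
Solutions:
 g(y) = C1 + 5*log(cos(8*y/5))/16


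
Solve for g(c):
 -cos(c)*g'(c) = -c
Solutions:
 g(c) = C1 + Integral(c/cos(c), c)


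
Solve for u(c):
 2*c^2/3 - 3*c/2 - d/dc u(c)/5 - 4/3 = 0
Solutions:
 u(c) = C1 + 10*c^3/9 - 15*c^2/4 - 20*c/3


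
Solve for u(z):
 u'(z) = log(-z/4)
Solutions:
 u(z) = C1 + z*log(-z) + z*(-2*log(2) - 1)


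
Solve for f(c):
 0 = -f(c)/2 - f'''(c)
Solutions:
 f(c) = C3*exp(-2^(2/3)*c/2) + (C1*sin(2^(2/3)*sqrt(3)*c/4) + C2*cos(2^(2/3)*sqrt(3)*c/4))*exp(2^(2/3)*c/4)


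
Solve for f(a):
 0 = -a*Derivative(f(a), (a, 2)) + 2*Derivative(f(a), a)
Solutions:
 f(a) = C1 + C2*a^3


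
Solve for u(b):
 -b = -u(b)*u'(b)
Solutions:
 u(b) = -sqrt(C1 + b^2)
 u(b) = sqrt(C1 + b^2)


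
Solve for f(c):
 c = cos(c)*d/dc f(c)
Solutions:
 f(c) = C1 + Integral(c/cos(c), c)


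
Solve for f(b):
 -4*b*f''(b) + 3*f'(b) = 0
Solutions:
 f(b) = C1 + C2*b^(7/4)


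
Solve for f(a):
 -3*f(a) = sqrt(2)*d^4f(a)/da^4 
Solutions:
 f(a) = (C1*sin(2^(3/8)*3^(1/4)*a/2) + C2*cos(2^(3/8)*3^(1/4)*a/2))*exp(-2^(3/8)*3^(1/4)*a/2) + (C3*sin(2^(3/8)*3^(1/4)*a/2) + C4*cos(2^(3/8)*3^(1/4)*a/2))*exp(2^(3/8)*3^(1/4)*a/2)


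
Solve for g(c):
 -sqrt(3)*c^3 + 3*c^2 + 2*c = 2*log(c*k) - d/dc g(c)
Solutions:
 g(c) = C1 + sqrt(3)*c^4/4 - c^3 - c^2 + 2*c*log(c*k) - 2*c


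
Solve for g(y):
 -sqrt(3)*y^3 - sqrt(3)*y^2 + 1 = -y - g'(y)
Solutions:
 g(y) = C1 + sqrt(3)*y^4/4 + sqrt(3)*y^3/3 - y^2/2 - y


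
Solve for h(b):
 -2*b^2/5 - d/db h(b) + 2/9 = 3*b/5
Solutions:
 h(b) = C1 - 2*b^3/15 - 3*b^2/10 + 2*b/9


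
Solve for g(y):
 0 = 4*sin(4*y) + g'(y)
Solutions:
 g(y) = C1 + cos(4*y)


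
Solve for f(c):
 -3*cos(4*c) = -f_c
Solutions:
 f(c) = C1 + 3*sin(4*c)/4


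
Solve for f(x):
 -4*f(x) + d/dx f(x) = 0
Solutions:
 f(x) = C1*exp(4*x)


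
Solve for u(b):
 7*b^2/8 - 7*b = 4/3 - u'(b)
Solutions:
 u(b) = C1 - 7*b^3/24 + 7*b^2/2 + 4*b/3


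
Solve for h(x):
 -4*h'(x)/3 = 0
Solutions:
 h(x) = C1


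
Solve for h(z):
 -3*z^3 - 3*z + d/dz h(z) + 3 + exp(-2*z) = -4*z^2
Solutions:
 h(z) = C1 + 3*z^4/4 - 4*z^3/3 + 3*z^2/2 - 3*z + exp(-2*z)/2


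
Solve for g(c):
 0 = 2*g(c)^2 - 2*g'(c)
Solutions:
 g(c) = -1/(C1 + c)


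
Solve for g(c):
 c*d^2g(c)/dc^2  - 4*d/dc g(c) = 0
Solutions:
 g(c) = C1 + C2*c^5


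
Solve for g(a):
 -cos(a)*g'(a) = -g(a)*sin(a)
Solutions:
 g(a) = C1/cos(a)


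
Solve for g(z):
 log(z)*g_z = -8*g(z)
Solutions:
 g(z) = C1*exp(-8*li(z))


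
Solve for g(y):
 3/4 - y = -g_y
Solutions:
 g(y) = C1 + y^2/2 - 3*y/4


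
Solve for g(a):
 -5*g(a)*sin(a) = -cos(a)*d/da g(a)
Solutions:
 g(a) = C1/cos(a)^5


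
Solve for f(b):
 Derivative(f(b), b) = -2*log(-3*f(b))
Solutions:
 Integral(1/(log(-_y) + log(3)), (_y, f(b)))/2 = C1 - b


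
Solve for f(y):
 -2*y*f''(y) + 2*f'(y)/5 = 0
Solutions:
 f(y) = C1 + C2*y^(6/5)


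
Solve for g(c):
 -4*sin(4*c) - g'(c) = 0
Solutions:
 g(c) = C1 + cos(4*c)


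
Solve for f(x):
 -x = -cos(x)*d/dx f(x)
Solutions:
 f(x) = C1 + Integral(x/cos(x), x)


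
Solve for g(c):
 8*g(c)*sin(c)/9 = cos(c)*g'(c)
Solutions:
 g(c) = C1/cos(c)^(8/9)


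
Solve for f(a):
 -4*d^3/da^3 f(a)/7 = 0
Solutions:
 f(a) = C1 + C2*a + C3*a^2


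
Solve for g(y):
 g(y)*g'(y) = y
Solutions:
 g(y) = -sqrt(C1 + y^2)
 g(y) = sqrt(C1 + y^2)


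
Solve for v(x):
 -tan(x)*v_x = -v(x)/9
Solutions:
 v(x) = C1*sin(x)^(1/9)


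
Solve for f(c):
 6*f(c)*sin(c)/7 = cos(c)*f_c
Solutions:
 f(c) = C1/cos(c)^(6/7)


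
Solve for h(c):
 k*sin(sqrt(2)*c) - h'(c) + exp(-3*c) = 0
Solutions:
 h(c) = C1 - sqrt(2)*k*cos(sqrt(2)*c)/2 - exp(-3*c)/3


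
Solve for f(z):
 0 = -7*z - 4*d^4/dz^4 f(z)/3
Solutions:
 f(z) = C1 + C2*z + C3*z^2 + C4*z^3 - 7*z^5/160


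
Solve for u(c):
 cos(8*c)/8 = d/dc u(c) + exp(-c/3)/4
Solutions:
 u(c) = C1 + sin(8*c)/64 + 3*exp(-c/3)/4


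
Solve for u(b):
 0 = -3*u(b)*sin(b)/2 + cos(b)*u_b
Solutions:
 u(b) = C1/cos(b)^(3/2)


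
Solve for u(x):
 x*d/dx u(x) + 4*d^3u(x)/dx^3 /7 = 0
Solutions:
 u(x) = C1 + Integral(C2*airyai(-14^(1/3)*x/2) + C3*airybi(-14^(1/3)*x/2), x)


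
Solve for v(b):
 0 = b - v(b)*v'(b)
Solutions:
 v(b) = -sqrt(C1 + b^2)
 v(b) = sqrt(C1 + b^2)


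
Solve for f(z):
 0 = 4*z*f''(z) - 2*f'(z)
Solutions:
 f(z) = C1 + C2*z^(3/2)


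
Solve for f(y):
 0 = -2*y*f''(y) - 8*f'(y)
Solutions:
 f(y) = C1 + C2/y^3


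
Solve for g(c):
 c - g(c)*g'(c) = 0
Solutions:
 g(c) = -sqrt(C1 + c^2)
 g(c) = sqrt(C1 + c^2)


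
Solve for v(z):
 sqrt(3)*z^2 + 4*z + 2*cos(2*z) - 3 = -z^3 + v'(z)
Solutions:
 v(z) = C1 + z^4/4 + sqrt(3)*z^3/3 + 2*z^2 - 3*z + sin(2*z)


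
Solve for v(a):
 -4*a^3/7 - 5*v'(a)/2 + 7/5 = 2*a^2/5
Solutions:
 v(a) = C1 - 2*a^4/35 - 4*a^3/75 + 14*a/25


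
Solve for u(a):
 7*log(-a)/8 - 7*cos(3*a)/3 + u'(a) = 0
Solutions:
 u(a) = C1 - 7*a*log(-a)/8 + 7*a/8 + 7*sin(3*a)/9


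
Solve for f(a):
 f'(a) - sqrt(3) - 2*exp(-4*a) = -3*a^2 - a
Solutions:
 f(a) = C1 - a^3 - a^2/2 + sqrt(3)*a - exp(-4*a)/2


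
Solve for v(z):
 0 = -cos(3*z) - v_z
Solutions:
 v(z) = C1 - sin(3*z)/3


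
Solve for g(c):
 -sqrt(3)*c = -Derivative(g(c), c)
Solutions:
 g(c) = C1 + sqrt(3)*c^2/2


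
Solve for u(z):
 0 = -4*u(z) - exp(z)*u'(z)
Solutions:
 u(z) = C1*exp(4*exp(-z))


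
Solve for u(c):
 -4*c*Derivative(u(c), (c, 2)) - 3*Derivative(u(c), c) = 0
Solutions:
 u(c) = C1 + C2*c^(1/4)


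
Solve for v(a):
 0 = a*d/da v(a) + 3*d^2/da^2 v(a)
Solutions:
 v(a) = C1 + C2*erf(sqrt(6)*a/6)


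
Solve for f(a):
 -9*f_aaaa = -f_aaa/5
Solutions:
 f(a) = C1 + C2*a + C3*a^2 + C4*exp(a/45)


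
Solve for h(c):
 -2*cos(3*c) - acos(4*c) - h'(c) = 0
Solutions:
 h(c) = C1 - c*acos(4*c) + sqrt(1 - 16*c^2)/4 - 2*sin(3*c)/3


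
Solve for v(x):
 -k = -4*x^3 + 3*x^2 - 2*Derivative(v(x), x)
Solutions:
 v(x) = C1 + k*x/2 - x^4/2 + x^3/2


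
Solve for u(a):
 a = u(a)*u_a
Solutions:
 u(a) = -sqrt(C1 + a^2)
 u(a) = sqrt(C1 + a^2)


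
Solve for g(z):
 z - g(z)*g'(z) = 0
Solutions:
 g(z) = -sqrt(C1 + z^2)
 g(z) = sqrt(C1 + z^2)


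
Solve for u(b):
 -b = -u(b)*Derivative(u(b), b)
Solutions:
 u(b) = -sqrt(C1 + b^2)
 u(b) = sqrt(C1 + b^2)


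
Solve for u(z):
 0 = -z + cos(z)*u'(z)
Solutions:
 u(z) = C1 + Integral(z/cos(z), z)


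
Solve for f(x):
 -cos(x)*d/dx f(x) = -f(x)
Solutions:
 f(x) = C1*sqrt(sin(x) + 1)/sqrt(sin(x) - 1)


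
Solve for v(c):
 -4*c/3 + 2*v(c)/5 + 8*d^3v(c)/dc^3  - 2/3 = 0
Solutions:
 v(c) = C3*exp(-50^(1/3)*c/10) + 10*c/3 + (C1*sin(sqrt(3)*50^(1/3)*c/20) + C2*cos(sqrt(3)*50^(1/3)*c/20))*exp(50^(1/3)*c/20) + 5/3


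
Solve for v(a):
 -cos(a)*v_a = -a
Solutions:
 v(a) = C1 + Integral(a/cos(a), a)


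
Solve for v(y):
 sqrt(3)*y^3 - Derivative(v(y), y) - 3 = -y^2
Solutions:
 v(y) = C1 + sqrt(3)*y^4/4 + y^3/3 - 3*y


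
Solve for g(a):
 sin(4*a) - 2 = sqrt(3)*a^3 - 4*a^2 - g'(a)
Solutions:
 g(a) = C1 + sqrt(3)*a^4/4 - 4*a^3/3 + 2*a + cos(4*a)/4


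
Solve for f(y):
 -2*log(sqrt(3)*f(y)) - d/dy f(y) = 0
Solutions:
 Integral(1/(2*log(_y) + log(3)), (_y, f(y))) = C1 - y


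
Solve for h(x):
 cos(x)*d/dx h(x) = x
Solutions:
 h(x) = C1 + Integral(x/cos(x), x)


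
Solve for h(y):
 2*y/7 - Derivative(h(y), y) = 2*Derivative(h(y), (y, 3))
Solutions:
 h(y) = C1 + C2*sin(sqrt(2)*y/2) + C3*cos(sqrt(2)*y/2) + y^2/7


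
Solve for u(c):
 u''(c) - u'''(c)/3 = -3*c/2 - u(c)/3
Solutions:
 u(c) = C1*exp(c*(-2^(2/3)*(sqrt(5) + 3)^(1/3)/4 - 2^(1/3)/(2*(sqrt(5) + 3)^(1/3)) + 1))*sin(2^(1/3)*sqrt(3)*c*(-2^(1/3)*(sqrt(5) + 3)^(1/3) + 2/(sqrt(5) + 3)^(1/3))/4) + C2*exp(c*(-2^(2/3)*(sqrt(5) + 3)^(1/3)/4 - 2^(1/3)/(2*(sqrt(5) + 3)^(1/3)) + 1))*cos(2^(1/3)*sqrt(3)*c*(-2^(1/3)*(sqrt(5) + 3)^(1/3) + 2/(sqrt(5) + 3)^(1/3))/4) + C3*exp(c*(2^(1/3)/(sqrt(5) + 3)^(1/3) + 1 + 2^(2/3)*(sqrt(5) + 3)^(1/3)/2)) - 9*c/2


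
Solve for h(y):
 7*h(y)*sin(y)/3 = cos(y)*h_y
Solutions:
 h(y) = C1/cos(y)^(7/3)


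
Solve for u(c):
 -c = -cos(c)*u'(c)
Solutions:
 u(c) = C1 + Integral(c/cos(c), c)


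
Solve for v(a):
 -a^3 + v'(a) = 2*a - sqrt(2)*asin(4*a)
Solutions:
 v(a) = C1 + a^4/4 + a^2 - sqrt(2)*(a*asin(4*a) + sqrt(1 - 16*a^2)/4)


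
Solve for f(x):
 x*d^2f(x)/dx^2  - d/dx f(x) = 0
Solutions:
 f(x) = C1 + C2*x^2


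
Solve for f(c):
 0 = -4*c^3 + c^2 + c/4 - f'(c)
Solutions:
 f(c) = C1 - c^4 + c^3/3 + c^2/8


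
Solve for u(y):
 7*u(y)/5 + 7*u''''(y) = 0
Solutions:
 u(y) = (C1*sin(sqrt(2)*5^(3/4)*y/10) + C2*cos(sqrt(2)*5^(3/4)*y/10))*exp(-sqrt(2)*5^(3/4)*y/10) + (C3*sin(sqrt(2)*5^(3/4)*y/10) + C4*cos(sqrt(2)*5^(3/4)*y/10))*exp(sqrt(2)*5^(3/4)*y/10)


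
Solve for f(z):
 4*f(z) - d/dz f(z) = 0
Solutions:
 f(z) = C1*exp(4*z)


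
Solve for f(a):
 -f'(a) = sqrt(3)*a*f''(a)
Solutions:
 f(a) = C1 + C2*a^(1 - sqrt(3)/3)


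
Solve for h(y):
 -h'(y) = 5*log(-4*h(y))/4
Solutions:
 4*Integral(1/(log(-_y) + 2*log(2)), (_y, h(y)))/5 = C1 - y


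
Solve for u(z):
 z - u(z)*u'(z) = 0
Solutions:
 u(z) = -sqrt(C1 + z^2)
 u(z) = sqrt(C1 + z^2)


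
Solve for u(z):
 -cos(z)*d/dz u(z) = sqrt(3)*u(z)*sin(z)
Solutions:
 u(z) = C1*cos(z)^(sqrt(3))


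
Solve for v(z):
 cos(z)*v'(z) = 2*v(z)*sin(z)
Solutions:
 v(z) = C1/cos(z)^2


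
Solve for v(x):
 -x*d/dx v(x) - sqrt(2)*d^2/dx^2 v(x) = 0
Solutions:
 v(x) = C1 + C2*erf(2^(1/4)*x/2)


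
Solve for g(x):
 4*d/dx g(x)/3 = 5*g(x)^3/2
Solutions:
 g(x) = -2*sqrt(-1/(C1 + 15*x))
 g(x) = 2*sqrt(-1/(C1 + 15*x))


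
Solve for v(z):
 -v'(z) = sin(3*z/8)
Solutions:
 v(z) = C1 + 8*cos(3*z/8)/3


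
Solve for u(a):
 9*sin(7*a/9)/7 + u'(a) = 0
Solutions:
 u(a) = C1 + 81*cos(7*a/9)/49


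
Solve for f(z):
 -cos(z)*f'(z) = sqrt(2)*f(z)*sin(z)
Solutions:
 f(z) = C1*cos(z)^(sqrt(2))


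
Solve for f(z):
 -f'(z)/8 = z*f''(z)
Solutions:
 f(z) = C1 + C2*z^(7/8)


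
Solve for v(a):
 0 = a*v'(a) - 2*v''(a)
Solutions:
 v(a) = C1 + C2*erfi(a/2)


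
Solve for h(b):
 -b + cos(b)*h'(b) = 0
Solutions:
 h(b) = C1 + Integral(b/cos(b), b)


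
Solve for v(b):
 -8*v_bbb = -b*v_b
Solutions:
 v(b) = C1 + Integral(C2*airyai(b/2) + C3*airybi(b/2), b)


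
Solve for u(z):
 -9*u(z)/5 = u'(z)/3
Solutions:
 u(z) = C1*exp(-27*z/5)


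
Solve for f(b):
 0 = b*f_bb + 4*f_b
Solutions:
 f(b) = C1 + C2/b^3


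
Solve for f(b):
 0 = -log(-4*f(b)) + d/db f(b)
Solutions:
 -Integral(1/(log(-_y) + 2*log(2)), (_y, f(b))) = C1 - b


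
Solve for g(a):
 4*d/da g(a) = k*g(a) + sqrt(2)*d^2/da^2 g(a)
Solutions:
 g(a) = C1*exp(sqrt(2)*a*(1 - sqrt(-sqrt(2)*k + 4)/2)) + C2*exp(sqrt(2)*a*(sqrt(-sqrt(2)*k + 4)/2 + 1))


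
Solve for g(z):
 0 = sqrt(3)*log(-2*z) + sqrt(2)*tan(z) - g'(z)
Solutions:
 g(z) = C1 + sqrt(3)*z*(log(-z) - 1) + sqrt(3)*z*log(2) - sqrt(2)*log(cos(z))


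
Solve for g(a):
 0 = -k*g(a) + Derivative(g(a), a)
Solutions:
 g(a) = C1*exp(a*k)


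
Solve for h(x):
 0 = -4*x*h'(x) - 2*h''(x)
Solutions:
 h(x) = C1 + C2*erf(x)


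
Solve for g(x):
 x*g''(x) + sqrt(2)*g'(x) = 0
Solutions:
 g(x) = C1 + C2*x^(1 - sqrt(2))


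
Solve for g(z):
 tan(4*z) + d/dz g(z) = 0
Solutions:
 g(z) = C1 + log(cos(4*z))/4


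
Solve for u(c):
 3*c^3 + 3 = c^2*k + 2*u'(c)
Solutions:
 u(c) = C1 + 3*c^4/8 - c^3*k/6 + 3*c/2


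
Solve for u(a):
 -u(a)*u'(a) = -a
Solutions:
 u(a) = -sqrt(C1 + a^2)
 u(a) = sqrt(C1 + a^2)


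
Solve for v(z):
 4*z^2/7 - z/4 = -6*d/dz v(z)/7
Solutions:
 v(z) = C1 - 2*z^3/9 + 7*z^2/48


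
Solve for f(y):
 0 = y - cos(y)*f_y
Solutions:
 f(y) = C1 + Integral(y/cos(y), y)


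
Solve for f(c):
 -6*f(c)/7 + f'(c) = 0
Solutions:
 f(c) = C1*exp(6*c/7)


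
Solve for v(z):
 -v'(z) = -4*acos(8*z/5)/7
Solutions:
 v(z) = C1 + 4*z*acos(8*z/5)/7 - sqrt(25 - 64*z^2)/14


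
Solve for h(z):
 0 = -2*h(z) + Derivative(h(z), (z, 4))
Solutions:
 h(z) = C1*exp(-2^(1/4)*z) + C2*exp(2^(1/4)*z) + C3*sin(2^(1/4)*z) + C4*cos(2^(1/4)*z)


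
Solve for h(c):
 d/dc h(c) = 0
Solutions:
 h(c) = C1


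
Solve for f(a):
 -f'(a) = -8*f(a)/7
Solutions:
 f(a) = C1*exp(8*a/7)


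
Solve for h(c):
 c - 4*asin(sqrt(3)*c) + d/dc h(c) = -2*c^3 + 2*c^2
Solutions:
 h(c) = C1 - c^4/2 + 2*c^3/3 - c^2/2 + 4*c*asin(sqrt(3)*c) + 4*sqrt(3)*sqrt(1 - 3*c^2)/3


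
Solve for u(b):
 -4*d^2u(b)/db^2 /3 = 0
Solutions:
 u(b) = C1 + C2*b


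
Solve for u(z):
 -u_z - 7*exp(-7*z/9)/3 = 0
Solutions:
 u(z) = C1 + 3*exp(-7*z/9)


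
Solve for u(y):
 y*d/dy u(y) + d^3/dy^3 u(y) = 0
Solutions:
 u(y) = C1 + Integral(C2*airyai(-y) + C3*airybi(-y), y)


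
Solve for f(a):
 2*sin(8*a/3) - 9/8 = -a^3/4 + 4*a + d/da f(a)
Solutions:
 f(a) = C1 + a^4/16 - 2*a^2 - 9*a/8 - 3*cos(8*a/3)/4


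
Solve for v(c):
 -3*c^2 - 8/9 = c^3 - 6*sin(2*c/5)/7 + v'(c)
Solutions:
 v(c) = C1 - c^4/4 - c^3 - 8*c/9 - 15*cos(2*c/5)/7


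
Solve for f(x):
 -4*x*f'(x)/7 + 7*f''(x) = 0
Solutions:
 f(x) = C1 + C2*erfi(sqrt(2)*x/7)


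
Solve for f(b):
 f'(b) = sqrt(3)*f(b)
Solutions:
 f(b) = C1*exp(sqrt(3)*b)


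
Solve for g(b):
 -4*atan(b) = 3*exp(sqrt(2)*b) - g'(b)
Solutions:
 g(b) = C1 + 4*b*atan(b) + 3*sqrt(2)*exp(sqrt(2)*b)/2 - 2*log(b^2 + 1)


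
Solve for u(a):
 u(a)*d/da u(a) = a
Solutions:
 u(a) = -sqrt(C1 + a^2)
 u(a) = sqrt(C1 + a^2)


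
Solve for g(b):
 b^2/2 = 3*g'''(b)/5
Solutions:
 g(b) = C1 + C2*b + C3*b^2 + b^5/72


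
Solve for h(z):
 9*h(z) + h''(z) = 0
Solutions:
 h(z) = C1*sin(3*z) + C2*cos(3*z)


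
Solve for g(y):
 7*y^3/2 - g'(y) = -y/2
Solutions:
 g(y) = C1 + 7*y^4/8 + y^2/4


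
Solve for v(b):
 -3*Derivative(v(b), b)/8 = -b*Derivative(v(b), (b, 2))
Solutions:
 v(b) = C1 + C2*b^(11/8)


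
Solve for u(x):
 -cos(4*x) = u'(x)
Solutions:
 u(x) = C1 - sin(4*x)/4


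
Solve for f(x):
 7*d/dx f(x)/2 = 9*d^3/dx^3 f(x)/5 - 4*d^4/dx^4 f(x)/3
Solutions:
 f(x) = C1 + C2*exp(x*(27*3^(2/3)/(10*sqrt(105490) + 3257)^(1/3) + 18 + 3^(1/3)*(10*sqrt(105490) + 3257)^(1/3))/40)*sin(3^(1/6)*x*(-3^(2/3)*(10*sqrt(105490) + 3257)^(1/3) + 81/(10*sqrt(105490) + 3257)^(1/3))/40) + C3*exp(x*(27*3^(2/3)/(10*sqrt(105490) + 3257)^(1/3) + 18 + 3^(1/3)*(10*sqrt(105490) + 3257)^(1/3))/40)*cos(3^(1/6)*x*(-3^(2/3)*(10*sqrt(105490) + 3257)^(1/3) + 81/(10*sqrt(105490) + 3257)^(1/3))/40) + C4*exp(x*(-3^(1/3)*(10*sqrt(105490) + 3257)^(1/3) - 27*3^(2/3)/(10*sqrt(105490) + 3257)^(1/3) + 9)/20)


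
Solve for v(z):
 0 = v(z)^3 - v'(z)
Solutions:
 v(z) = -sqrt(2)*sqrt(-1/(C1 + z))/2
 v(z) = sqrt(2)*sqrt(-1/(C1 + z))/2


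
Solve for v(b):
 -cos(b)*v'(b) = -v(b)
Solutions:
 v(b) = C1*sqrt(sin(b) + 1)/sqrt(sin(b) - 1)


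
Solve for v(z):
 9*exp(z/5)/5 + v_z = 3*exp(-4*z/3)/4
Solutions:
 v(z) = C1 - 9*exp(z/5) - 9*exp(-4*z/3)/16


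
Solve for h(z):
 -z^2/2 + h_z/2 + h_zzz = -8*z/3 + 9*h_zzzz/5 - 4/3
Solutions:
 h(z) = C1 + C2*exp(z*(-10^(1/3)*(27*sqrt(7161) + 2287)^(1/3) - 10*10^(2/3)/(27*sqrt(7161) + 2287)^(1/3) + 20)/108)*sin(10^(1/3)*sqrt(3)*z*(-(27*sqrt(7161) + 2287)^(1/3) + 10*10^(1/3)/(27*sqrt(7161) + 2287)^(1/3))/108) + C3*exp(z*(-10^(1/3)*(27*sqrt(7161) + 2287)^(1/3) - 10*10^(2/3)/(27*sqrt(7161) + 2287)^(1/3) + 20)/108)*cos(10^(1/3)*sqrt(3)*z*(-(27*sqrt(7161) + 2287)^(1/3) + 10*10^(1/3)/(27*sqrt(7161) + 2287)^(1/3))/108) + C4*exp(z*(10*10^(2/3)/(27*sqrt(7161) + 2287)^(1/3) + 10 + 10^(1/3)*(27*sqrt(7161) + 2287)^(1/3))/54) + z^3/3 - 8*z^2/3 - 20*z/3


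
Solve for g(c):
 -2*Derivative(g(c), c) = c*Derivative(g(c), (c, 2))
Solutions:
 g(c) = C1 + C2/c


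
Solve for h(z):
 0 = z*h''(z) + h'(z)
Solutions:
 h(z) = C1 + C2*log(z)


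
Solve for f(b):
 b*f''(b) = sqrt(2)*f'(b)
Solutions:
 f(b) = C1 + C2*b^(1 + sqrt(2))


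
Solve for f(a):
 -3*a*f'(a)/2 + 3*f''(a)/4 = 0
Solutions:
 f(a) = C1 + C2*erfi(a)


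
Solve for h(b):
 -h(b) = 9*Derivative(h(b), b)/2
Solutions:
 h(b) = C1*exp(-2*b/9)


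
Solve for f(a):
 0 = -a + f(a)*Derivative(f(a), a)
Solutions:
 f(a) = -sqrt(C1 + a^2)
 f(a) = sqrt(C1 + a^2)


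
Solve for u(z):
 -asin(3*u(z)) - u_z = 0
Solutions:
 Integral(1/asin(3*_y), (_y, u(z))) = C1 - z


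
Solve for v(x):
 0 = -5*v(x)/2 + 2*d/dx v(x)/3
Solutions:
 v(x) = C1*exp(15*x/4)


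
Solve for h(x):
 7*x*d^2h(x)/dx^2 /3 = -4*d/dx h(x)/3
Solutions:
 h(x) = C1 + C2*x^(3/7)


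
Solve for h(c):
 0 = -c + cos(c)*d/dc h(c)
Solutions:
 h(c) = C1 + Integral(c/cos(c), c)


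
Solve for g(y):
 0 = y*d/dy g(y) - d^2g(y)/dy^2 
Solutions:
 g(y) = C1 + C2*erfi(sqrt(2)*y/2)


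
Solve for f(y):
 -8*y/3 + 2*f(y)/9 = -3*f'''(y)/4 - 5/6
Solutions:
 f(y) = C3*exp(-2*y/3) + 12*y + (C1*sin(sqrt(3)*y/3) + C2*cos(sqrt(3)*y/3))*exp(y/3) - 15/4


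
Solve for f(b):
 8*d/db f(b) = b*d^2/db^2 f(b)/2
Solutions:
 f(b) = C1 + C2*b^17


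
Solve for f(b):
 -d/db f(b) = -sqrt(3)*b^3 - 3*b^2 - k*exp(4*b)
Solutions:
 f(b) = C1 + sqrt(3)*b^4/4 + b^3 + k*exp(4*b)/4


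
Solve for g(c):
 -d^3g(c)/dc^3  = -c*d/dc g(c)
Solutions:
 g(c) = C1 + Integral(C2*airyai(c) + C3*airybi(c), c)


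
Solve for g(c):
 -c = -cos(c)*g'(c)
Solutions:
 g(c) = C1 + Integral(c/cos(c), c)


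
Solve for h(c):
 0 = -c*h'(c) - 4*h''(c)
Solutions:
 h(c) = C1 + C2*erf(sqrt(2)*c/4)


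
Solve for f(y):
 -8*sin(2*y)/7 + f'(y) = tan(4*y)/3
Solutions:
 f(y) = C1 - log(cos(4*y))/12 - 4*cos(2*y)/7


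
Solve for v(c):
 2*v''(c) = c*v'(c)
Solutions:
 v(c) = C1 + C2*erfi(c/2)


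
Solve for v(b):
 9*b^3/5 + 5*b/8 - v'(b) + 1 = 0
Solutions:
 v(b) = C1 + 9*b^4/20 + 5*b^2/16 + b


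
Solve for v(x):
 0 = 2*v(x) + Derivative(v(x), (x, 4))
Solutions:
 v(x) = (C1*sin(2^(3/4)*x/2) + C2*cos(2^(3/4)*x/2))*exp(-2^(3/4)*x/2) + (C3*sin(2^(3/4)*x/2) + C4*cos(2^(3/4)*x/2))*exp(2^(3/4)*x/2)


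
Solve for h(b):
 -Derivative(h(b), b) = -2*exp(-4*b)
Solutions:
 h(b) = C1 - exp(-4*b)/2


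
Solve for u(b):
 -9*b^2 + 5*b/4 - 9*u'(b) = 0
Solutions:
 u(b) = C1 - b^3/3 + 5*b^2/72


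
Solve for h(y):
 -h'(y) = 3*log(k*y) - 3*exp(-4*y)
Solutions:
 h(y) = C1 - 3*y*log(k*y) + 3*y - 3*exp(-4*y)/4


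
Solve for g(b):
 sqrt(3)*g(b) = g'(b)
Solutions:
 g(b) = C1*exp(sqrt(3)*b)


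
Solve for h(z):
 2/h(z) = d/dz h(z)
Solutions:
 h(z) = -sqrt(C1 + 4*z)
 h(z) = sqrt(C1 + 4*z)


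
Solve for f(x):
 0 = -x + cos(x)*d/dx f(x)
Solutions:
 f(x) = C1 + Integral(x/cos(x), x)


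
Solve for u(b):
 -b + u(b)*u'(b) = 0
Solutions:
 u(b) = -sqrt(C1 + b^2)
 u(b) = sqrt(C1 + b^2)


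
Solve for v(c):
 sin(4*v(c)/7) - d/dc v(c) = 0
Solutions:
 -c + 7*log(cos(4*v(c)/7) - 1)/8 - 7*log(cos(4*v(c)/7) + 1)/8 = C1


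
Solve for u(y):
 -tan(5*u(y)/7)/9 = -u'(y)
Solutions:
 u(y) = -7*asin(C1*exp(5*y/63))/5 + 7*pi/5
 u(y) = 7*asin(C1*exp(5*y/63))/5


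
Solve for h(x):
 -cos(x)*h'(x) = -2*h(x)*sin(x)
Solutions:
 h(x) = C1/cos(x)^2


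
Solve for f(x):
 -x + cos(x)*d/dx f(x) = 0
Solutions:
 f(x) = C1 + Integral(x/cos(x), x)


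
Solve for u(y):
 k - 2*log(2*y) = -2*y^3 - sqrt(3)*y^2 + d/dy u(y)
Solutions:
 u(y) = C1 + k*y + y^4/2 + sqrt(3)*y^3/3 - 2*y*log(y) - y*log(4) + 2*y


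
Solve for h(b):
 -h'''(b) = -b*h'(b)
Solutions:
 h(b) = C1 + Integral(C2*airyai(b) + C3*airybi(b), b)


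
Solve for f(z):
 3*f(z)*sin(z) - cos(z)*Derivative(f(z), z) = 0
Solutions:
 f(z) = C1/cos(z)^3


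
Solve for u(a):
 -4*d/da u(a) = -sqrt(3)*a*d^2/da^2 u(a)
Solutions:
 u(a) = C1 + C2*a^(1 + 4*sqrt(3)/3)


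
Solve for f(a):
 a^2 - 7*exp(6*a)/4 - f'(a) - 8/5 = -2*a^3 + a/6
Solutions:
 f(a) = C1 + a^4/2 + a^3/3 - a^2/12 - 8*a/5 - 7*exp(6*a)/24


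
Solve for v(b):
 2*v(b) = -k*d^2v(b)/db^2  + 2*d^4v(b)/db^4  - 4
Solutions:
 v(b) = C1*exp(-b*sqrt(k - sqrt(k^2 + 16))/2) + C2*exp(b*sqrt(k - sqrt(k^2 + 16))/2) + C3*exp(-b*sqrt(k + sqrt(k^2 + 16))/2) + C4*exp(b*sqrt(k + sqrt(k^2 + 16))/2) - 2


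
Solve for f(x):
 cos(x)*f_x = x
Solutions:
 f(x) = C1 + Integral(x/cos(x), x)


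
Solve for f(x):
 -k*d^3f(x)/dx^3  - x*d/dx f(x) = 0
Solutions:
 f(x) = C1 + Integral(C2*airyai(x*(-1/k)^(1/3)) + C3*airybi(x*(-1/k)^(1/3)), x)


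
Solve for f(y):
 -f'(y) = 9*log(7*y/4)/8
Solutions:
 f(y) = C1 - 9*y*log(y)/8 - 9*y*log(7)/8 + 9*y/8 + 9*y*log(2)/4


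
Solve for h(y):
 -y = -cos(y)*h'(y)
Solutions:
 h(y) = C1 + Integral(y/cos(y), y)


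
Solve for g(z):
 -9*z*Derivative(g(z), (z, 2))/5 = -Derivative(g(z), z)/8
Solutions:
 g(z) = C1 + C2*z^(77/72)


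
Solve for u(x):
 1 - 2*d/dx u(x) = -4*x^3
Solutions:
 u(x) = C1 + x^4/2 + x/2


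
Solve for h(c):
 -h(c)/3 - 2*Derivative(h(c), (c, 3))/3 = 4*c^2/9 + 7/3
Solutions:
 h(c) = C3*exp(-2^(2/3)*c/2) - 4*c^2/3 + (C1*sin(2^(2/3)*sqrt(3)*c/4) + C2*cos(2^(2/3)*sqrt(3)*c/4))*exp(2^(2/3)*c/4) - 7


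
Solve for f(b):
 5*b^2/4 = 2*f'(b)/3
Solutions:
 f(b) = C1 + 5*b^3/8


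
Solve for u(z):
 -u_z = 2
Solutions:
 u(z) = C1 - 2*z


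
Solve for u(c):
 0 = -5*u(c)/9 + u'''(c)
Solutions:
 u(c) = C3*exp(15^(1/3)*c/3) + (C1*sin(3^(5/6)*5^(1/3)*c/6) + C2*cos(3^(5/6)*5^(1/3)*c/6))*exp(-15^(1/3)*c/6)


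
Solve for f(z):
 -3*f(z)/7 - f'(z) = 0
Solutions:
 f(z) = C1*exp(-3*z/7)


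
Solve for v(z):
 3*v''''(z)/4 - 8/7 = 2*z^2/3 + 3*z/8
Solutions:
 v(z) = C1 + C2*z + C3*z^2 + C4*z^3 + z^6/405 + z^5/240 + 4*z^4/63


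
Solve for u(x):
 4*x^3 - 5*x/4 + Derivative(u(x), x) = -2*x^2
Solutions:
 u(x) = C1 - x^4 - 2*x^3/3 + 5*x^2/8


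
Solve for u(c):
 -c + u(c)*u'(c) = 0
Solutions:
 u(c) = -sqrt(C1 + c^2)
 u(c) = sqrt(C1 + c^2)


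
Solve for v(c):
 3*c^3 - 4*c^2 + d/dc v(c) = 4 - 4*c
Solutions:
 v(c) = C1 - 3*c^4/4 + 4*c^3/3 - 2*c^2 + 4*c


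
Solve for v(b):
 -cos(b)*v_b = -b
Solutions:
 v(b) = C1 + Integral(b/cos(b), b)


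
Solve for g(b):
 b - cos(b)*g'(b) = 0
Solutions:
 g(b) = C1 + Integral(b/cos(b), b)


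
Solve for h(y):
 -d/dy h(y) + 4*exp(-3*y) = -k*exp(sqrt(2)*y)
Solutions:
 h(y) = C1 + sqrt(2)*k*exp(sqrt(2)*y)/2 - 4*exp(-3*y)/3


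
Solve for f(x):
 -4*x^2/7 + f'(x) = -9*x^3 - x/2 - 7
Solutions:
 f(x) = C1 - 9*x^4/4 + 4*x^3/21 - x^2/4 - 7*x


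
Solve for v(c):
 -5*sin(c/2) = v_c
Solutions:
 v(c) = C1 + 10*cos(c/2)


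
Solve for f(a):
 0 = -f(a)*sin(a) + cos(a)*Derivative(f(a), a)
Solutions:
 f(a) = C1/cos(a)


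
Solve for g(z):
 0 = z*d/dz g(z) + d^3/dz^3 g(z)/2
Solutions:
 g(z) = C1 + Integral(C2*airyai(-2^(1/3)*z) + C3*airybi(-2^(1/3)*z), z)


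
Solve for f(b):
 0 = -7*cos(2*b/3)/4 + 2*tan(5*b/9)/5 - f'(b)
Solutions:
 f(b) = C1 - 18*log(cos(5*b/9))/25 - 21*sin(2*b/3)/8


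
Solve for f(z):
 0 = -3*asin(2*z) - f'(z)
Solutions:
 f(z) = C1 - 3*z*asin(2*z) - 3*sqrt(1 - 4*z^2)/2


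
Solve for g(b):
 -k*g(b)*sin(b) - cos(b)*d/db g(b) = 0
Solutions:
 g(b) = C1*exp(k*log(cos(b)))


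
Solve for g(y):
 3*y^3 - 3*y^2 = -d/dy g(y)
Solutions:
 g(y) = C1 - 3*y^4/4 + y^3


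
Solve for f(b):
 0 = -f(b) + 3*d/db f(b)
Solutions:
 f(b) = C1*exp(b/3)


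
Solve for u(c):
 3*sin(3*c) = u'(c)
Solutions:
 u(c) = C1 - cos(3*c)


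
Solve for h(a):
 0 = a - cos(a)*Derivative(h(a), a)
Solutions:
 h(a) = C1 + Integral(a/cos(a), a)


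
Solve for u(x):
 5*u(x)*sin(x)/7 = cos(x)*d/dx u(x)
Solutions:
 u(x) = C1/cos(x)^(5/7)


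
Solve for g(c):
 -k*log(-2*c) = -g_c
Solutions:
 g(c) = C1 + c*k*log(-c) + c*k*(-1 + log(2))


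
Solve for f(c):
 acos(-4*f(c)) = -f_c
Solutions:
 Integral(1/acos(-4*_y), (_y, f(c))) = C1 - c


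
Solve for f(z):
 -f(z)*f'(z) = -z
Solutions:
 f(z) = -sqrt(C1 + z^2)
 f(z) = sqrt(C1 + z^2)


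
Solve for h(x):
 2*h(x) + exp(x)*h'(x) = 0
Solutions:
 h(x) = C1*exp(2*exp(-x))


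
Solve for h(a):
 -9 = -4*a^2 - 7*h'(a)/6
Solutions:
 h(a) = C1 - 8*a^3/7 + 54*a/7


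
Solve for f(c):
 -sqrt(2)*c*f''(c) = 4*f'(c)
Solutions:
 f(c) = C1 + C2*c^(1 - 2*sqrt(2))


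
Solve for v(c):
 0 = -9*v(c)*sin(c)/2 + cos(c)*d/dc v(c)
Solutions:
 v(c) = C1/cos(c)^(9/2)


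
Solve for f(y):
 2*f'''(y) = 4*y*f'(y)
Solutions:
 f(y) = C1 + Integral(C2*airyai(2^(1/3)*y) + C3*airybi(2^(1/3)*y), y)


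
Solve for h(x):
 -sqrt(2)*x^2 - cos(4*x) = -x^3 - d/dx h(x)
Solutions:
 h(x) = C1 - x^4/4 + sqrt(2)*x^3/3 + sin(4*x)/4


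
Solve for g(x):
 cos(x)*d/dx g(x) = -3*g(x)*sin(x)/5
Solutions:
 g(x) = C1*cos(x)^(3/5)


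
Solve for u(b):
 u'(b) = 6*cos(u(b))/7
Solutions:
 -6*b/7 - log(sin(u(b)) - 1)/2 + log(sin(u(b)) + 1)/2 = C1


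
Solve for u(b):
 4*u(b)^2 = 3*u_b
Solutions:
 u(b) = -3/(C1 + 4*b)


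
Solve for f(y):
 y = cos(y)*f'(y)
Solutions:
 f(y) = C1 + Integral(y/cos(y), y)


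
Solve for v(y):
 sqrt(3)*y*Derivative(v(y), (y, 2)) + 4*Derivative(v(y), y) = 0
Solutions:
 v(y) = C1 + C2*y^(1 - 4*sqrt(3)/3)


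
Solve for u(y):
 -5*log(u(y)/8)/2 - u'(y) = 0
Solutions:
 -2*Integral(1/(-log(_y) + 3*log(2)), (_y, u(y)))/5 = C1 - y


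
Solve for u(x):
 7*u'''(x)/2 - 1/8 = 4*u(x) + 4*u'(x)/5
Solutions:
 u(x) = C1*exp(-x*(4*22050^(1/3)/(sqrt(2477265) + 1575)^(1/3) + 420^(1/3)*(sqrt(2477265) + 1575)^(1/3))/210)*sin(3^(1/6)*x*(-140^(1/3)*3^(2/3)*(sqrt(2477265) + 1575)^(1/3) + 12*2450^(1/3)/(sqrt(2477265) + 1575)^(1/3))/210) + C2*exp(-x*(4*22050^(1/3)/(sqrt(2477265) + 1575)^(1/3) + 420^(1/3)*(sqrt(2477265) + 1575)^(1/3))/210)*cos(3^(1/6)*x*(-140^(1/3)*3^(2/3)*(sqrt(2477265) + 1575)^(1/3) + 12*2450^(1/3)/(sqrt(2477265) + 1575)^(1/3))/210) + C3*exp(x*(4*22050^(1/3)/(sqrt(2477265) + 1575)^(1/3) + 420^(1/3)*(sqrt(2477265) + 1575)^(1/3))/105) - 1/32


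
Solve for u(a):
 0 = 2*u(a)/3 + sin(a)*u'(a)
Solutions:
 u(a) = C1*(cos(a) + 1)^(1/3)/(cos(a) - 1)^(1/3)


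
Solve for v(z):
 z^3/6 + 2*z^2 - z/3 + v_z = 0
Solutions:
 v(z) = C1 - z^4/24 - 2*z^3/3 + z^2/6


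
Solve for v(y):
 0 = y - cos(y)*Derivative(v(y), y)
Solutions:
 v(y) = C1 + Integral(y/cos(y), y)


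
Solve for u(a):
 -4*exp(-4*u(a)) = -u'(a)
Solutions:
 u(a) = log(-I*(C1 + 16*a)^(1/4))
 u(a) = log(I*(C1 + 16*a)^(1/4))
 u(a) = log(-(C1 + 16*a)^(1/4))
 u(a) = log(C1 + 16*a)/4


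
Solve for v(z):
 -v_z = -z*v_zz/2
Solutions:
 v(z) = C1 + C2*z^3


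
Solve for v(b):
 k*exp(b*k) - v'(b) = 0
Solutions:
 v(b) = C1 + exp(b*k)


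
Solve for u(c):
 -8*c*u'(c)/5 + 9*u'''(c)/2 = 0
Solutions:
 u(c) = C1 + Integral(C2*airyai(2*150^(1/3)*c/15) + C3*airybi(2*150^(1/3)*c/15), c)


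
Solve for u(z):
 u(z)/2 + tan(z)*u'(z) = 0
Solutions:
 u(z) = C1/sqrt(sin(z))


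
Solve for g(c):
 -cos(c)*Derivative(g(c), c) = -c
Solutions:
 g(c) = C1 + Integral(c/cos(c), c)


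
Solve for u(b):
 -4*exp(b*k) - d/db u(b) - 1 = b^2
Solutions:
 u(b) = C1 - b^3/3 - b - 4*exp(b*k)/k


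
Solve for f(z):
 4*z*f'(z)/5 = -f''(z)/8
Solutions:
 f(z) = C1 + C2*erf(4*sqrt(5)*z/5)


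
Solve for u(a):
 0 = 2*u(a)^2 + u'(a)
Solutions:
 u(a) = 1/(C1 + 2*a)


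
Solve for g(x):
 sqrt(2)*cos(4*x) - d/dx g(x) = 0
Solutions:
 g(x) = C1 + sqrt(2)*sin(4*x)/4


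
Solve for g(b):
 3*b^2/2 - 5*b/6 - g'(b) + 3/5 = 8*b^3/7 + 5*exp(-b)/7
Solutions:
 g(b) = C1 - 2*b^4/7 + b^3/2 - 5*b^2/12 + 3*b/5 + 5*exp(-b)/7


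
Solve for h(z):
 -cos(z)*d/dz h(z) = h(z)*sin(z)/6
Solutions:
 h(z) = C1*cos(z)^(1/6)


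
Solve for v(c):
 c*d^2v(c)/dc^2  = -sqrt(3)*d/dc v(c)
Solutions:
 v(c) = C1 + C2*c^(1 - sqrt(3))


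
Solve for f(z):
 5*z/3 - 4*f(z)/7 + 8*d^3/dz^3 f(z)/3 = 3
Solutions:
 f(z) = C3*exp(14^(2/3)*3^(1/3)*z/14) + 35*z/12 + (C1*sin(14^(2/3)*3^(5/6)*z/28) + C2*cos(14^(2/3)*3^(5/6)*z/28))*exp(-14^(2/3)*3^(1/3)*z/28) - 21/4


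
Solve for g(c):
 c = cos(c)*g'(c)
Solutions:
 g(c) = C1 + Integral(c/cos(c), c)


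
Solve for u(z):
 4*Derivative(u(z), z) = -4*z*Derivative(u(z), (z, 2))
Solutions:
 u(z) = C1 + C2*log(z)


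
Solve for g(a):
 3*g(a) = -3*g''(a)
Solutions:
 g(a) = C1*sin(a) + C2*cos(a)


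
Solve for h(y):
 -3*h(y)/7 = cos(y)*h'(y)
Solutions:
 h(y) = C1*(sin(y) - 1)^(3/14)/(sin(y) + 1)^(3/14)


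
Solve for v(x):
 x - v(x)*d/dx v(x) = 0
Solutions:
 v(x) = -sqrt(C1 + x^2)
 v(x) = sqrt(C1 + x^2)


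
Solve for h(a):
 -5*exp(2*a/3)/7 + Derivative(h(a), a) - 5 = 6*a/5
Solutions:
 h(a) = C1 + 3*a^2/5 + 5*a + 15*exp(2*a/3)/14


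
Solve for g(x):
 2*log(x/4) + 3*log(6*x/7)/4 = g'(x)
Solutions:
 g(x) = C1 + 11*x*log(x)/4 - x*log(112) - 11*x/4 + x*log(7)/4 + 3*x*log(6)/4


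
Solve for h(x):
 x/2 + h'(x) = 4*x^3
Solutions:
 h(x) = C1 + x^4 - x^2/4


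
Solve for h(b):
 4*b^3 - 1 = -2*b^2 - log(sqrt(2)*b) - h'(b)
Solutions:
 h(b) = C1 - b^4 - 2*b^3/3 - b*log(b) - b*log(2)/2 + 2*b


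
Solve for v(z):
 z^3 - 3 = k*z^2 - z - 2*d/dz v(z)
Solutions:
 v(z) = C1 + k*z^3/6 - z^4/8 - z^2/4 + 3*z/2


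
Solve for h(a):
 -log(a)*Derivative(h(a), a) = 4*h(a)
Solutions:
 h(a) = C1*exp(-4*li(a))


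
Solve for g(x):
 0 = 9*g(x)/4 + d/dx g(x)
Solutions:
 g(x) = C1*exp(-9*x/4)


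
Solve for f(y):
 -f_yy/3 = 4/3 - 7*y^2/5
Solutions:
 f(y) = C1 + C2*y + 7*y^4/20 - 2*y^2


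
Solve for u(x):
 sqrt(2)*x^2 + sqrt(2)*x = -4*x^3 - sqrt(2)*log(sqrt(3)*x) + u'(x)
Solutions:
 u(x) = C1 + x^4 + sqrt(2)*x^3/3 + sqrt(2)*x^2/2 + sqrt(2)*x*log(x) - sqrt(2)*x + sqrt(2)*x*log(3)/2


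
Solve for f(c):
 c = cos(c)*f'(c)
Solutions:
 f(c) = C1 + Integral(c/cos(c), c)


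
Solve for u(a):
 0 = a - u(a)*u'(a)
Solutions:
 u(a) = -sqrt(C1 + a^2)
 u(a) = sqrt(C1 + a^2)


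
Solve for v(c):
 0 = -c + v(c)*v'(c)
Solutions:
 v(c) = -sqrt(C1 + c^2)
 v(c) = sqrt(C1 + c^2)


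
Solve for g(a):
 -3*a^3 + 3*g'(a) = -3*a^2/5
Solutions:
 g(a) = C1 + a^4/4 - a^3/15


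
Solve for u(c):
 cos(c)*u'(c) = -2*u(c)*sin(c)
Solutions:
 u(c) = C1*cos(c)^2


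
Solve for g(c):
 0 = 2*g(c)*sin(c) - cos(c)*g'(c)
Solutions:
 g(c) = C1/cos(c)^2


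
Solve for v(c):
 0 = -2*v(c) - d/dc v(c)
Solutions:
 v(c) = C1*exp(-2*c)


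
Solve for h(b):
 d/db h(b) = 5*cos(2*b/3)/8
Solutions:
 h(b) = C1 + 15*sin(2*b/3)/16


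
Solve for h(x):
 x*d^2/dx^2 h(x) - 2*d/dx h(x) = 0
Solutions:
 h(x) = C1 + C2*x^3


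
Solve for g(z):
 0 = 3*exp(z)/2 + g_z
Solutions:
 g(z) = C1 - 3*exp(z)/2


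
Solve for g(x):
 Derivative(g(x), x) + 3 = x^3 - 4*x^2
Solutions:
 g(x) = C1 + x^4/4 - 4*x^3/3 - 3*x


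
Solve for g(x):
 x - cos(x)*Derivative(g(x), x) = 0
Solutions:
 g(x) = C1 + Integral(x/cos(x), x)


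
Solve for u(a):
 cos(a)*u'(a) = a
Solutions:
 u(a) = C1 + Integral(a/cos(a), a)


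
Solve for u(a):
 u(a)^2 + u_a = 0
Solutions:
 u(a) = 1/(C1 + a)


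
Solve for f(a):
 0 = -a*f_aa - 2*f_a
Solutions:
 f(a) = C1 + C2/a


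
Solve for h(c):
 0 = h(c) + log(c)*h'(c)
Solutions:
 h(c) = C1*exp(-li(c))


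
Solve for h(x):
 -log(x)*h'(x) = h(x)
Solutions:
 h(x) = C1*exp(-li(x))


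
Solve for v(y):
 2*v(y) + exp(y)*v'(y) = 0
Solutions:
 v(y) = C1*exp(2*exp(-y))


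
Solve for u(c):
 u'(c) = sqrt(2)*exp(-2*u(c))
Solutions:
 u(c) = log(-sqrt(C1 + 2*sqrt(2)*c))
 u(c) = log(C1 + 2*sqrt(2)*c)/2


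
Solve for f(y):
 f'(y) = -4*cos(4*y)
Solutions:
 f(y) = C1 - sin(4*y)


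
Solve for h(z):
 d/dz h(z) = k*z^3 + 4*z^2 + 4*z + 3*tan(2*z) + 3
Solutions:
 h(z) = C1 + k*z^4/4 + 4*z^3/3 + 2*z^2 + 3*z - 3*log(cos(2*z))/2


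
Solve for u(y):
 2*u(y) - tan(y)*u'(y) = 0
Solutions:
 u(y) = C1*sin(y)^2


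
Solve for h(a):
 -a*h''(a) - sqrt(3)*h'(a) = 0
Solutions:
 h(a) = C1 + C2*a^(1 - sqrt(3))


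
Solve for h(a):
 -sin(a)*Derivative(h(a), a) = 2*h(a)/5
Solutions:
 h(a) = C1*(cos(a) + 1)^(1/5)/(cos(a) - 1)^(1/5)


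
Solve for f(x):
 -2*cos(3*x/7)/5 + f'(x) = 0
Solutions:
 f(x) = C1 + 14*sin(3*x/7)/15


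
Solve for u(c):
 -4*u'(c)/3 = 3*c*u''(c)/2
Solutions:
 u(c) = C1 + C2*c^(1/9)


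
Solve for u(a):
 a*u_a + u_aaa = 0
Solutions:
 u(a) = C1 + Integral(C2*airyai(-a) + C3*airybi(-a), a)


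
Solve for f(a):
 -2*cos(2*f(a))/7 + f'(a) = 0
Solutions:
 -2*a/7 - log(sin(2*f(a)) - 1)/4 + log(sin(2*f(a)) + 1)/4 = C1


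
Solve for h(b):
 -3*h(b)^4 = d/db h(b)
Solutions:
 h(b) = (-3^(2/3) - 3*3^(1/6)*I)*(1/(C1 + 3*b))^(1/3)/6
 h(b) = (-3^(2/3) + 3*3^(1/6)*I)*(1/(C1 + 3*b))^(1/3)/6
 h(b) = (1/(C1 + 9*b))^(1/3)


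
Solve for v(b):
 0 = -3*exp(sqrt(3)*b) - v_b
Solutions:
 v(b) = C1 - sqrt(3)*exp(sqrt(3)*b)


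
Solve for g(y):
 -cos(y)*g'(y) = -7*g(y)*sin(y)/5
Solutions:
 g(y) = C1/cos(y)^(7/5)


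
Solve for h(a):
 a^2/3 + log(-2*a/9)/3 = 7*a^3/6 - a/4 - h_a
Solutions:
 h(a) = C1 + 7*a^4/24 - a^3/9 - a^2/8 - a*log(-a)/3 + a*(-log(2) + 1/3 + 2*log(6)/3)


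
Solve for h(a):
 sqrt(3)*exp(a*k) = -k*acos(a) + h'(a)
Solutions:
 h(a) = C1 + k*(a*acos(a) - sqrt(1 - a^2)) + sqrt(3)*Piecewise((exp(a*k)/k, Ne(k, 0)), (a, True))


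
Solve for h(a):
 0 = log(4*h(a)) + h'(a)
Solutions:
 Integral(1/(log(_y) + 2*log(2)), (_y, h(a))) = C1 - a


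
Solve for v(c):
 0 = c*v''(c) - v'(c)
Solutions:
 v(c) = C1 + C2*c^2


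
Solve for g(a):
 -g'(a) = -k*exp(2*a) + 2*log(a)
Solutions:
 g(a) = C1 - 2*a*log(a) + 2*a + k*exp(2*a)/2


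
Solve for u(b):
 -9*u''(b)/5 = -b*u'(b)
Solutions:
 u(b) = C1 + C2*erfi(sqrt(10)*b/6)


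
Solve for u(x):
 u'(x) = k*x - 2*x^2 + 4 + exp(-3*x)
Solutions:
 u(x) = C1 + k*x^2/2 - 2*x^3/3 + 4*x - exp(-3*x)/3


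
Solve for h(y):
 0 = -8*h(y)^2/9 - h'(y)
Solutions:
 h(y) = 9/(C1 + 8*y)


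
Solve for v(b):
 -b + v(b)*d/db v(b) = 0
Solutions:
 v(b) = -sqrt(C1 + b^2)
 v(b) = sqrt(C1 + b^2)


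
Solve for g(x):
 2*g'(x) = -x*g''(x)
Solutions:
 g(x) = C1 + C2/x


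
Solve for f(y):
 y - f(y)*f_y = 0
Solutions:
 f(y) = -sqrt(C1 + y^2)
 f(y) = sqrt(C1 + y^2)


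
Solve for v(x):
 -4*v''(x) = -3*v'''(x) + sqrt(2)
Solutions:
 v(x) = C1 + C2*x + C3*exp(4*x/3) - sqrt(2)*x^2/8


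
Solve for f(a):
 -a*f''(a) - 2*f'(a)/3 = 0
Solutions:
 f(a) = C1 + C2*a^(1/3)


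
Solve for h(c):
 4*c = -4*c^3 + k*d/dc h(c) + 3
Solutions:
 h(c) = C1 + c^4/k + 2*c^2/k - 3*c/k


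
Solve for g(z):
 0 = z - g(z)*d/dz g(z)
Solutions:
 g(z) = -sqrt(C1 + z^2)
 g(z) = sqrt(C1 + z^2)


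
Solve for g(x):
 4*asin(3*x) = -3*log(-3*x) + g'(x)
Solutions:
 g(x) = C1 + 3*x*log(-x) + 4*x*asin(3*x) - 3*x + 3*x*log(3) + 4*sqrt(1 - 9*x^2)/3


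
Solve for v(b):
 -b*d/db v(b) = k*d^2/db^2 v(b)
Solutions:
 v(b) = C1 + C2*sqrt(k)*erf(sqrt(2)*b*sqrt(1/k)/2)


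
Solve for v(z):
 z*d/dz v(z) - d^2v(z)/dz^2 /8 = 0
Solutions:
 v(z) = C1 + C2*erfi(2*z)


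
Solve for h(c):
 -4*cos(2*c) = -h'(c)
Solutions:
 h(c) = C1 + 2*sin(2*c)


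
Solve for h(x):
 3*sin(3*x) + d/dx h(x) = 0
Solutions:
 h(x) = C1 + cos(3*x)


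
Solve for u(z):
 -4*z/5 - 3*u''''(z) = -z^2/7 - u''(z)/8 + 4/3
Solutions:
 u(z) = C1 + C2*z + C3*exp(-sqrt(6)*z/12) + C4*exp(sqrt(6)*z/12) - 2*z^4/21 + 16*z^3/15 - 464*z^2/21


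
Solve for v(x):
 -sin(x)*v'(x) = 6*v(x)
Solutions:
 v(x) = C1*(cos(x)^3 + 3*cos(x)^2 + 3*cos(x) + 1)/(cos(x)^3 - 3*cos(x)^2 + 3*cos(x) - 1)


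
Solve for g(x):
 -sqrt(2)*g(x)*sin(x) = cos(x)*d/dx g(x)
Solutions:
 g(x) = C1*cos(x)^(sqrt(2))


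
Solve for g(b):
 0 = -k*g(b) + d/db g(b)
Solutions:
 g(b) = C1*exp(b*k)


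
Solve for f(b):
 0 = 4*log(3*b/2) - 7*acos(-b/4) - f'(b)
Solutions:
 f(b) = C1 + 4*b*log(b) - 7*b*acos(-b/4) - 4*b - 4*b*log(2) + 4*b*log(3) - 7*sqrt(16 - b^2)


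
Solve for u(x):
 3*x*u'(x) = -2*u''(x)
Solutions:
 u(x) = C1 + C2*erf(sqrt(3)*x/2)


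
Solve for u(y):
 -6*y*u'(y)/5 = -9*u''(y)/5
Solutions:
 u(y) = C1 + C2*erfi(sqrt(3)*y/3)


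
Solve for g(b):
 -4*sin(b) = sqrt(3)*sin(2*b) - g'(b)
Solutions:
 g(b) = C1 + sqrt(3)*sin(b)^2 - 4*cos(b)


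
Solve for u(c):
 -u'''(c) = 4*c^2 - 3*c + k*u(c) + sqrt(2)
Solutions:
 u(c) = C1*exp(c*(-k)^(1/3)) + C2*exp(c*(-k)^(1/3)*(-1 + sqrt(3)*I)/2) + C3*exp(-c*(-k)^(1/3)*(1 + sqrt(3)*I)/2) - 4*c^2/k + 3*c/k - sqrt(2)/k


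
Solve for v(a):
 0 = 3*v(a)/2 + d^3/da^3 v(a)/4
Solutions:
 v(a) = C3*exp(-6^(1/3)*a) + (C1*sin(2^(1/3)*3^(5/6)*a/2) + C2*cos(2^(1/3)*3^(5/6)*a/2))*exp(6^(1/3)*a/2)


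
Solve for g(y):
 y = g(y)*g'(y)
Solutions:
 g(y) = -sqrt(C1 + y^2)
 g(y) = sqrt(C1 + y^2)


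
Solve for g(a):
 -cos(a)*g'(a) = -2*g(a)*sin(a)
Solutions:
 g(a) = C1/cos(a)^2


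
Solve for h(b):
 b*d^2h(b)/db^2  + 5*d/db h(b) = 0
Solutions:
 h(b) = C1 + C2/b^4


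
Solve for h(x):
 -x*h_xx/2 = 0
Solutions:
 h(x) = C1 + C2*x


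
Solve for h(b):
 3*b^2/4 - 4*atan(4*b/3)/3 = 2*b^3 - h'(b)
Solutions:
 h(b) = C1 + b^4/2 - b^3/4 + 4*b*atan(4*b/3)/3 - log(16*b^2 + 9)/2


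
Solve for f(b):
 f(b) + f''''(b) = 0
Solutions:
 f(b) = (C1*sin(sqrt(2)*b/2) + C2*cos(sqrt(2)*b/2))*exp(-sqrt(2)*b/2) + (C3*sin(sqrt(2)*b/2) + C4*cos(sqrt(2)*b/2))*exp(sqrt(2)*b/2)


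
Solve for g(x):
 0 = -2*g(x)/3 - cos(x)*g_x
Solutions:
 g(x) = C1*(sin(x) - 1)^(1/3)/(sin(x) + 1)^(1/3)


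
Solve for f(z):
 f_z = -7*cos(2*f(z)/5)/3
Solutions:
 7*z/3 - 5*log(sin(2*f(z)/5) - 1)/4 + 5*log(sin(2*f(z)/5) + 1)/4 = C1


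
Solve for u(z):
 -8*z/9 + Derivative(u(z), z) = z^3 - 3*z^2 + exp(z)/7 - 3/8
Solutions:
 u(z) = C1 + z^4/4 - z^3 + 4*z^2/9 - 3*z/8 + exp(z)/7


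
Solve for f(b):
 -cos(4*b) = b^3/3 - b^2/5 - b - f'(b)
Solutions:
 f(b) = C1 + b^4/12 - b^3/15 - b^2/2 + sin(4*b)/4


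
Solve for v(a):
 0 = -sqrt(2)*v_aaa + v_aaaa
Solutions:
 v(a) = C1 + C2*a + C3*a^2 + C4*exp(sqrt(2)*a)


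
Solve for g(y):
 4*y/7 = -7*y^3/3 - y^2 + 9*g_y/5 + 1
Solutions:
 g(y) = C1 + 35*y^4/108 + 5*y^3/27 + 10*y^2/63 - 5*y/9


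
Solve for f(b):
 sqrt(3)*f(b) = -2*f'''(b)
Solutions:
 f(b) = C3*exp(-2^(2/3)*3^(1/6)*b/2) + (C1*sin(6^(2/3)*b/4) + C2*cos(6^(2/3)*b/4))*exp(2^(2/3)*3^(1/6)*b/4)


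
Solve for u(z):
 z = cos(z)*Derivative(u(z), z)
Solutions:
 u(z) = C1 + Integral(z/cos(z), z)


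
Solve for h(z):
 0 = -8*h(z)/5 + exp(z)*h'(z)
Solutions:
 h(z) = C1*exp(-8*exp(-z)/5)
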